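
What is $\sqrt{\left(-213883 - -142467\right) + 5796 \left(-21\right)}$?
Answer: $2 i \sqrt{48283} \approx 439.47 i$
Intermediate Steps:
$\sqrt{\left(-213883 - -142467\right) + 5796 \left(-21\right)} = \sqrt{\left(-213883 + 142467\right) - 121716} = \sqrt{-71416 - 121716} = \sqrt{-193132} = 2 i \sqrt{48283}$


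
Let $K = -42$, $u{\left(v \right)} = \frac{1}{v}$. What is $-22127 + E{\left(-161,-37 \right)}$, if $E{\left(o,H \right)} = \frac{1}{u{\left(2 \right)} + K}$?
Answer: $- \frac{1836543}{83} \approx -22127.0$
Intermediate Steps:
$E{\left(o,H \right)} = - \frac{2}{83}$ ($E{\left(o,H \right)} = \frac{1}{\frac{1}{2} - 42} = \frac{1}{- \frac{83}{2}} = - \frac{2}{83}$)
$-22127 + E{\left(-161,-37 \right)} = -22127 - \frac{2}{83} = - \frac{1836543}{83}$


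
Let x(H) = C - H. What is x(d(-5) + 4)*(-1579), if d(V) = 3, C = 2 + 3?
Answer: 3158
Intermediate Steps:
C = 5
x(H) = 5 - H
x(d(-5) + 4)*(-1579) = (5 - (3 + 4))*(-1579) = (5 - 1*7)*(-1579) = (5 - 7)*(-1579) = -2*(-1579) = 3158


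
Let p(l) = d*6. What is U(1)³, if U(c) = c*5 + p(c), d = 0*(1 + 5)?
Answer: 125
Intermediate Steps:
d = 0 (d = 0*6 = 0)
p(l) = 0 (p(l) = 0*6 = 0)
U(c) = 5*c (U(c) = c*5 + 0 = 5*c + 0 = 5*c)
U(1)³ = (5*1)³ = 5³ = 125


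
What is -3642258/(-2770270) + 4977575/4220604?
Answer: 14580877689541/5846106321540 ≈ 2.4941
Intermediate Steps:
-3642258/(-2770270) + 4977575/4220604 = -3642258*(-1/2770270) + 4977575*(1/4220604) = 1821129/1385135 + 4977575/4220604 = 14580877689541/5846106321540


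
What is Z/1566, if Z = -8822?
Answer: -4411/783 ≈ -5.6335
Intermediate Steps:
Z/1566 = -8822/1566 = -8822*1/1566 = -4411/783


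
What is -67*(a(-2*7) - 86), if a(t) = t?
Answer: 6700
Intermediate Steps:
-67*(a(-2*7) - 86) = -67*(-2*7 - 86) = -67*(-14 - 86) = -67*(-100) = 6700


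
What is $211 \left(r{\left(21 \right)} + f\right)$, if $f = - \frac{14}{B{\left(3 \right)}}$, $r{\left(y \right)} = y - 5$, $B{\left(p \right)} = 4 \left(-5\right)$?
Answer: $\frac{35237}{10} \approx 3523.7$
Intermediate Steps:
$B{\left(p \right)} = -20$
$r{\left(y \right)} = -5 + y$
$f = \frac{7}{10}$ ($f = - \frac{14}{-20} = \left(-14\right) \left(- \frac{1}{20}\right) = \frac{7}{10} \approx 0.7$)
$211 \left(r{\left(21 \right)} + f\right) = 211 \left(\left(-5 + 21\right) + \frac{7}{10}\right) = 211 \left(16 + \frac{7}{10}\right) = 211 \cdot \frac{167}{10} = \frac{35237}{10}$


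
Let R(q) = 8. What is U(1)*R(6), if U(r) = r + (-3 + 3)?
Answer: 8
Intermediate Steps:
U(r) = r (U(r) = r + 0 = r)
U(1)*R(6) = 1*8 = 8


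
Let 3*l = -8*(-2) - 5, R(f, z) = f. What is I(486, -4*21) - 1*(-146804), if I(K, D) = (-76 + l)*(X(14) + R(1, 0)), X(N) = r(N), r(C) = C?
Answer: 145719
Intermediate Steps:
l = 11/3 (l = (-8*(-2) - 5)/3 = (16 - 5)/3 = (1/3)*11 = 11/3 ≈ 3.6667)
X(N) = N
I(K, D) = -1085 (I(K, D) = (-76 + 11/3)*(14 + 1) = -217/3*15 = -1085)
I(486, -4*21) - 1*(-146804) = -1085 - 1*(-146804) = -1085 + 146804 = 145719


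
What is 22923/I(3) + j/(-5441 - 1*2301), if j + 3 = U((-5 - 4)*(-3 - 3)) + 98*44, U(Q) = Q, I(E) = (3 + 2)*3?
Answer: 59134807/38710 ≈ 1527.6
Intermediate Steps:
I(E) = 15 (I(E) = 5*3 = 15)
j = 4363 (j = -3 + ((-5 - 4)*(-3 - 3) + 98*44) = -3 + (-9*(-6) + 4312) = -3 + (54 + 4312) = -3 + 4366 = 4363)
22923/I(3) + j/(-5441 - 1*2301) = 22923/15 + 4363/(-5441 - 1*2301) = 22923*(1/15) + 4363/(-5441 - 2301) = 7641/5 + 4363/(-7742) = 7641/5 + 4363*(-1/7742) = 7641/5 - 4363/7742 = 59134807/38710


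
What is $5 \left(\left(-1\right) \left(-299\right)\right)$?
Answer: $1495$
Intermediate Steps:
$5 \left(\left(-1\right) \left(-299\right)\right) = 5 \cdot 299 = 1495$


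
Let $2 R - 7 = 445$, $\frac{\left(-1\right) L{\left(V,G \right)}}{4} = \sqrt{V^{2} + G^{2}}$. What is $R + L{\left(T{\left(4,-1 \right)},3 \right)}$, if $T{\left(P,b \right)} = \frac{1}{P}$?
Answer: $226 - \sqrt{145} \approx 213.96$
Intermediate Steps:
$L{\left(V,G \right)} = - 4 \sqrt{G^{2} + V^{2}}$ ($L{\left(V,G \right)} = - 4 \sqrt{V^{2} + G^{2}} = - 4 \sqrt{G^{2} + V^{2}}$)
$R = 226$ ($R = \frac{7}{2} + \frac{1}{2} \cdot 445 = \frac{7}{2} + \frac{445}{2} = 226$)
$R + L{\left(T{\left(4,-1 \right)},3 \right)} = 226 - 4 \sqrt{3^{2} + \left(\frac{1}{4}\right)^{2}} = 226 - 4 \sqrt{9 + \left(\frac{1}{4}\right)^{2}} = 226 - 4 \sqrt{9 + \frac{1}{16}} = 226 - 4 \sqrt{\frac{145}{16}} = 226 - 4 \frac{\sqrt{145}}{4} = 226 - \sqrt{145}$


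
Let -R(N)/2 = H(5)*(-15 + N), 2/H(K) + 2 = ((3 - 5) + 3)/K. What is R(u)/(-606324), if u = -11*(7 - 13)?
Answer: -85/454743 ≈ -0.00018692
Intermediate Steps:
u = 66 (u = -11*(-6) = 66)
H(K) = 2/(-2 + 1/K) (H(K) = 2/(-2 + ((3 - 5) + 3)/K) = 2/(-2 + (-2 + 3)/K) = 2/(-2 + 1/K))
R(N) = -100/3 + 20*N/9 (R(N) = -2*(-2*5/(-1 + 2*5))*(-15 + N) = -2*(-2*5/(-1 + 10))*(-15 + N) = -2*(-2*5/9)*(-15 + N) = -2*(-2*5*⅑)*(-15 + N) = -(-20)*(-15 + N)/9 = -2*(50/3 - 10*N/9) = -100/3 + 20*N/9)
R(u)/(-606324) = (-100/3 + (20/9)*66)/(-606324) = (-100/3 + 440/3)*(-1/606324) = (340/3)*(-1/606324) = -85/454743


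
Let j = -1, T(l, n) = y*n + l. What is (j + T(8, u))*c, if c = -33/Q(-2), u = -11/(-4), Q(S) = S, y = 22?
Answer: 4455/4 ≈ 1113.8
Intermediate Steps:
u = 11/4 (u = -11*(-¼) = 11/4 ≈ 2.7500)
T(l, n) = l + 22*n (T(l, n) = 22*n + l = l + 22*n)
c = 33/2 (c = -33/(-2) = -33*(-½) = 33/2 ≈ 16.500)
(j + T(8, u))*c = (-1 + (8 + 22*(11/4)))*(33/2) = (-1 + (8 + 121/2))*(33/2) = (-1 + 137/2)*(33/2) = (135/2)*(33/2) = 4455/4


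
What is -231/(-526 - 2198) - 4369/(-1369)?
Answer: 4072465/1243052 ≈ 3.2762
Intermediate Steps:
-231/(-526 - 2198) - 4369/(-1369) = -231/(-2724) - 4369*(-1/1369) = -231*(-1/2724) + 4369/1369 = 77/908 + 4369/1369 = 4072465/1243052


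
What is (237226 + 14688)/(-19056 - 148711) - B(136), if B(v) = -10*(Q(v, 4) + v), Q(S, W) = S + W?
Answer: 462785006/167767 ≈ 2758.5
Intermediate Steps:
B(v) = -40 - 20*v (B(v) = -10*((v + 4) + v) = -10*((4 + v) + v) = -10*(4 + 2*v) = -40 - 20*v)
(237226 + 14688)/(-19056 - 148711) - B(136) = (237226 + 14688)/(-19056 - 148711) - (-40 - 20*136) = 251914/(-167767) - (-40 - 2720) = 251914*(-1/167767) - 1*(-2760) = -251914/167767 + 2760 = 462785006/167767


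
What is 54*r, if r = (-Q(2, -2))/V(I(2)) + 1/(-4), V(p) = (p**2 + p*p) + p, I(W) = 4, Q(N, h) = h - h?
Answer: -27/2 ≈ -13.500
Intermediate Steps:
Q(N, h) = 0
V(p) = p + 2*p**2 (V(p) = (p**2 + p**2) + p = 2*p**2 + p = p + 2*p**2)
r = -1/4 (r = (-1*0)/((4*(1 + 2*4))) + 1/(-4) = 0/((4*(1 + 8))) + 1*(-1/4) = 0/((4*9)) - 1/4 = 0/36 - 1/4 = 0*(1/36) - 1/4 = 0 - 1/4 = -1/4 ≈ -0.25000)
54*r = 54*(-1/4) = -27/2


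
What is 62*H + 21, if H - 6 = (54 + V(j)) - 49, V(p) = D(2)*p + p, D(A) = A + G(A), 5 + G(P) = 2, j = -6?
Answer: 703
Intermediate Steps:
G(P) = -3 (G(P) = -5 + 2 = -3)
D(A) = -3 + A (D(A) = A - 3 = -3 + A)
V(p) = 0 (V(p) = (-3 + 2)*p + p = -p + p = 0)
H = 11 (H = 6 + ((54 + 0) - 49) = 6 + (54 - 49) = 6 + 5 = 11)
62*H + 21 = 62*11 + 21 = 682 + 21 = 703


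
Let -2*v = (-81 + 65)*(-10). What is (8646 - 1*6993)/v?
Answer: -1653/80 ≈ -20.663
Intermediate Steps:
v = -80 (v = -(-81 + 65)*(-10)/2 = -(-8)*(-10) = -½*160 = -80)
(8646 - 1*6993)/v = (8646 - 1*6993)/(-80) = (8646 - 6993)*(-1/80) = 1653*(-1/80) = -1653/80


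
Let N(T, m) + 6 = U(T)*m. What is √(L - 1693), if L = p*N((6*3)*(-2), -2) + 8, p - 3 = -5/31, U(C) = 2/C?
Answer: I*√14718149/93 ≈ 41.252*I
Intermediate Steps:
N(T, m) = -6 + 2*m/T (N(T, m) = -6 + (2/T)*m = -6 + 2*m/T)
p = 88/31 (p = 3 - 5/31 = 88/31 ≈ 2.8387)
L = -2432/279 (L = 88*(-6 + 2*(-2)/((6*3)*(-2)))/31 + 8 = 88*(-6 + 2*(-2)/(18*(-2)))/31 + 8 = 88*(-6 + 2*(-2)/(-36))/31 + 8 = 88*(-6 + 2*(-2)*(-1/36))/31 + 8 = 88*(-6 + ⅑)/31 + 8 = (88/31)*(-53/9) + 8 = -4664/279 + 8 = -2432/279 ≈ -8.7168)
√(L - 1693) = √(-2432/279 - 1693) = √(-474779/279) = I*√14718149/93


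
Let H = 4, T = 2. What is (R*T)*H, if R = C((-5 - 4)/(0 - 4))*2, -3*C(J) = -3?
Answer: 16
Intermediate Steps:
C(J) = 1 (C(J) = -⅓*(-3) = 1)
R = 2 (R = 1*2 = 2)
(R*T)*H = (2*2)*4 = 4*4 = 16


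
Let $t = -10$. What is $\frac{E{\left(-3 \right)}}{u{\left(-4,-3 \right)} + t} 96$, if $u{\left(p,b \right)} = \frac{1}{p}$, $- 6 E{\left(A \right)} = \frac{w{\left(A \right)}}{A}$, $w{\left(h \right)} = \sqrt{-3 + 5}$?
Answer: $- \frac{64 \sqrt{2}}{123} \approx -0.73585$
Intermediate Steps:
$w{\left(h \right)} = \sqrt{2}$
$E{\left(A \right)} = - \frac{\sqrt{2}}{6 A}$ ($E{\left(A \right)} = - \frac{\sqrt{2} \frac{1}{A}}{6} = - \frac{\sqrt{2}}{6 A}$)
$\frac{E{\left(-3 \right)}}{u{\left(-4,-3 \right)} + t} 96 = \frac{\left(- \frac{1}{6}\right) \sqrt{2} \frac{1}{-3}}{\frac{1}{-4} - 10} \cdot 96 = \frac{\left(- \frac{1}{6}\right) \sqrt{2} \left(- \frac{1}{3}\right)}{- \frac{1}{4} - 10} \cdot 96 = \frac{\frac{1}{18} \sqrt{2}}{- \frac{41}{4}} \cdot 96 = - \frac{4 \frac{\sqrt{2}}{18}}{41} \cdot 96 = - \frac{2 \sqrt{2}}{369} \cdot 96 = - \frac{64 \sqrt{2}}{123}$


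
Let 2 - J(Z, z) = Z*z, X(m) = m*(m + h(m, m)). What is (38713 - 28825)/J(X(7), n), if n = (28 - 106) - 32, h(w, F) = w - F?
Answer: 618/337 ≈ 1.8338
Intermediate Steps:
n = -110 (n = -78 - 32 = -110)
X(m) = m**2 (X(m) = m*(m + (m - m)) = m*(m + 0) = m*m = m**2)
J(Z, z) = 2 - Z*z
(38713 - 28825)/J(X(7), n) = (38713 - 28825)/(2 - 1*7**2*(-110)) = 9888/(2 - 1*49*(-110)) = 9888/(2 + 5390) = 9888/5392 = 9888*(1/5392) = 618/337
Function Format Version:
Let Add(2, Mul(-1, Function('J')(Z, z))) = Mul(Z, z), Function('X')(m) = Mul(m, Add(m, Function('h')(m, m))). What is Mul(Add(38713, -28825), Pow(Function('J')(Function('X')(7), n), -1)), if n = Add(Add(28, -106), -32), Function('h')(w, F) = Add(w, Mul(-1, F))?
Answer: Rational(618, 337) ≈ 1.8338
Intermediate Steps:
n = -110 (n = Add(-78, -32) = -110)
Function('X')(m) = Pow(m, 2) (Function('X')(m) = Mul(m, Add(m, Add(m, Mul(-1, m)))) = Mul(m, Add(m, 0)) = Mul(m, m) = Pow(m, 2))
Function('J')(Z, z) = Add(2, Mul(-1, Z, z)) (Function('J')(Z, z) = Add(2, Mul(-1, Mul(Z, z))) = Add(2, Mul(-1, Z, z)))
Mul(Add(38713, -28825), Pow(Function('J')(Function('X')(7), n), -1)) = Mul(Add(38713, -28825), Pow(Add(2, Mul(-1, Pow(7, 2), -110)), -1)) = Mul(9888, Pow(Add(2, Mul(-1, 49, -110)), -1)) = Mul(9888, Pow(Add(2, 5390), -1)) = Mul(9888, Pow(5392, -1)) = Mul(9888, Rational(1, 5392)) = Rational(618, 337)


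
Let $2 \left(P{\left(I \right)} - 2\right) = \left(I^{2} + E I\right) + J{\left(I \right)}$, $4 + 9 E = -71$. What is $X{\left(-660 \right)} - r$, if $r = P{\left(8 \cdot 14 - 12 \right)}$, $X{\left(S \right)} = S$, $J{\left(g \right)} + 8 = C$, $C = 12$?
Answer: $- \frac{15742}{3} \approx -5247.3$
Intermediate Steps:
$E = - \frac{25}{3}$ ($E = - \frac{4}{9} + \frac{1}{9} \left(-71\right) = - \frac{4}{9} - \frac{71}{9} = - \frac{25}{3} \approx -8.3333$)
$J{\left(g \right)} = 4$ ($J{\left(g \right)} = -8 + 12 = 4$)
$P{\left(I \right)} = 4 + \frac{I^{2}}{2} - \frac{25 I}{6}$ ($P{\left(I \right)} = 2 + \frac{\left(I^{2} - \frac{25 I}{3}\right) + 4}{2} = 2 + \frac{4 + I^{2} - \frac{25 I}{3}}{2} = 2 + \left(2 + \frac{I^{2}}{2} - \frac{25 I}{6}\right) = 4 + \frac{I^{2}}{2} - \frac{25 I}{6}$)
$r = \frac{13762}{3}$ ($r = 4 + \frac{\left(8 \cdot 14 - 12\right)^{2}}{2} - \frac{25 \left(8 \cdot 14 - 12\right)}{6} = 4 + \frac{\left(112 - 12\right)^{2}}{2} - \frac{25 \left(112 - 12\right)}{6} = 4 + \frac{100^{2}}{2} - \frac{1250}{3} = 4 + \frac{1}{2} \cdot 10000 - \frac{1250}{3} = 4 + 5000 - \frac{1250}{3} = \frac{13762}{3} \approx 4587.3$)
$X{\left(-660 \right)} - r = -660 - \frac{13762}{3} = - \frac{15742}{3}$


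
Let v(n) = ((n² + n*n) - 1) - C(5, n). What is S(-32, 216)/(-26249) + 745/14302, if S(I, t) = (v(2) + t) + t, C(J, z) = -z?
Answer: 13248323/375413198 ≈ 0.035290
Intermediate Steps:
v(n) = -1 + n + 2*n² (v(n) = ((n² + n*n) - 1) - (-1)*n = ((n² + n²) - 1) + n = (2*n² - 1) + n = (-1 + 2*n²) + n = -1 + n + 2*n²)
S(I, t) = 9 + 2*t (S(I, t) = ((-1 + 2 + 2*2²) + t) + t = ((-1 + 2 + 2*4) + t) + t = ((-1 + 2 + 8) + t) + t = (9 + t) + t = 9 + 2*t)
S(-32, 216)/(-26249) + 745/14302 = (9 + 2*216)/(-26249) + 745/14302 = (9 + 432)*(-1/26249) + 745*(1/14302) = 441*(-1/26249) + 745/14302 = -441/26249 + 745/14302 = 13248323/375413198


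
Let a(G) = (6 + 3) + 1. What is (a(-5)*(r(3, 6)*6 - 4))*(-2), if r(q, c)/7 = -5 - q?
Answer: 6800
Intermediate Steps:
a(G) = 10 (a(G) = 9 + 1 = 10)
r(q, c) = -35 - 7*q (r(q, c) = 7*(-5 - q) = -35 - 7*q)
(a(-5)*(r(3, 6)*6 - 4))*(-2) = (10*((-35 - 7*3)*6 - 4))*(-2) = (10*((-35 - 21)*6 - 4))*(-2) = (10*(-56*6 - 4))*(-2) = (10*(-336 - 4))*(-2) = (10*(-340))*(-2) = -3400*(-2) = 6800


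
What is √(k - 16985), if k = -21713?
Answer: I*√38698 ≈ 196.72*I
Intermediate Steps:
√(k - 16985) = √(-21713 - 16985) = √(-38698) = I*√38698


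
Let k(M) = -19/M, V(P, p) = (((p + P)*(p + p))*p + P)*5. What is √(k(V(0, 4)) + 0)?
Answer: I*√190/80 ≈ 0.1723*I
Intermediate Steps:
V(P, p) = 5*P + 10*p²*(P + p) (V(P, p) = (((P + p)*(2*p))*p + P)*5 = ((2*p*(P + p))*p + P)*5 = (2*p²*(P + p) + P)*5 = (P + 2*p²*(P + p))*5 = 5*P + 10*p²*(P + p))
√(k(V(0, 4)) + 0) = √(-19/(5*0 + 10*4³ + 10*0*4²) + 0) = √(-19/(0 + 10*64 + 10*0*16) + 0) = √(-19/(0 + 640 + 0) + 0) = √(-19/640 + 0) = √(-19/640) = I*√190/80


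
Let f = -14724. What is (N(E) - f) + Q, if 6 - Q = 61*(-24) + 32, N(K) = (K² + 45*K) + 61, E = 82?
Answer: 26637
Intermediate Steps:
N(K) = 61 + K² + 45*K
Q = 1438 (Q = 6 - (61*(-24) + 32) = 6 - (-1464 + 32) = 6 - 1*(-1432) = 6 + 1432 = 1438)
(N(E) - f) + Q = ((61 + 82² + 45*82) - 1*(-14724)) + 1438 = ((61 + 6724 + 3690) + 14724) + 1438 = (10475 + 14724) + 1438 = 25199 + 1438 = 26637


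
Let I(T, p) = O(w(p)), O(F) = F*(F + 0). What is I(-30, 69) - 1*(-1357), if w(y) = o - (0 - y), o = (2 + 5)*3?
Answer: 9457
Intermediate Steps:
o = 21 (o = 7*3 = 21)
w(y) = 21 + y (w(y) = 21 - (0 - y) = 21 - (-1)*y = 21 + y)
O(F) = F² (O(F) = F*F = F²)
I(T, p) = (21 + p)²
I(-30, 69) - 1*(-1357) = (21 + 69)² - 1*(-1357) = 90² + 1357 = 8100 + 1357 = 9457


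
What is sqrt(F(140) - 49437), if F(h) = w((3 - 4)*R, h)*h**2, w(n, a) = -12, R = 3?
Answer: I*sqrt(284637) ≈ 533.51*I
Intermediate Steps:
F(h) = -12*h**2
sqrt(F(140) - 49437) = sqrt(-12*140**2 - 49437) = sqrt(-12*19600 - 49437) = sqrt(-235200 - 49437) = sqrt(-284637) = I*sqrt(284637)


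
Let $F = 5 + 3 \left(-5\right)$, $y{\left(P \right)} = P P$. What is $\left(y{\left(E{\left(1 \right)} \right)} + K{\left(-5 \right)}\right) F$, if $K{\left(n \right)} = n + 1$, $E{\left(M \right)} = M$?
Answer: $30$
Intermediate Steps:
$y{\left(P \right)} = P^{2}$
$F = -10$ ($F = 5 - 15 = -10$)
$K{\left(n \right)} = 1 + n$
$\left(y{\left(E{\left(1 \right)} \right)} + K{\left(-5 \right)}\right) F = \left(1^{2} + \left(1 - 5\right)\right) \left(-10\right) = \left(1 - 4\right) \left(-10\right) = \left(-3\right) \left(-10\right) = 30$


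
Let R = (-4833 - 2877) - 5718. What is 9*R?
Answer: -120852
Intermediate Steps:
R = -13428 (R = -7710 - 5718 = -13428)
9*R = 9*(-13428) = -120852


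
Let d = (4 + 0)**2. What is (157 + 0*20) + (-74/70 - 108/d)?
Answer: 20887/140 ≈ 149.19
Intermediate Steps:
d = 16 (d = 4**2 = 16)
(157 + 0*20) + (-74/70 - 108/d) = (157 + 0*20) + (-74/70 - 108/16) = (157 + 0) + (-74*1/70 - 108*1/16) = 157 + (-37/35 - 27/4) = 157 - 1093/140 = 20887/140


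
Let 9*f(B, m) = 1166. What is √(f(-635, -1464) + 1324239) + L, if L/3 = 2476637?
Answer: 7429911 + √11919317/3 ≈ 7.4311e+6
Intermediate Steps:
L = 7429911 (L = 3*2476637 = 7429911)
f(B, m) = 1166/9 (f(B, m) = (⅑)*1166 = 1166/9)
√(f(-635, -1464) + 1324239) + L = √(1166/9 + 1324239) + 7429911 = √(11919317/9) + 7429911 = √11919317/3 + 7429911 = 7429911 + √11919317/3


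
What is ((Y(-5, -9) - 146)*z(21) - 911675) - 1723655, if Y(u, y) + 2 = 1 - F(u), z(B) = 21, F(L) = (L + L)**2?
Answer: -2640517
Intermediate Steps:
F(L) = 4*L**2 (F(L) = (2*L)**2 = 4*L**2)
Y(u, y) = -1 - 4*u**2 (Y(u, y) = -2 + (1 - 4*u**2) = -1 - 4*u**2)
((Y(-5, -9) - 146)*z(21) - 911675) - 1723655 = (((-1 - 4*(-5)**2) - 146)*21 - 911675) - 1723655 = (((-1 - 4*25) - 146)*21 - 911675) - 1723655 = (((-1 - 100) - 146)*21 - 911675) - 1723655 = ((-101 - 146)*21 - 911675) - 1723655 = (-247*21 - 911675) - 1723655 = (-5187 - 911675) - 1723655 = -916862 - 1723655 = -2640517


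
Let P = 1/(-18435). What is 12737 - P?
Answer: 234806596/18435 ≈ 12737.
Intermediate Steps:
P = -1/18435 ≈ -5.4245e-5
12737 - P = 12737 - 1*(-1/18435) = 12737 + 1/18435 = 234806596/18435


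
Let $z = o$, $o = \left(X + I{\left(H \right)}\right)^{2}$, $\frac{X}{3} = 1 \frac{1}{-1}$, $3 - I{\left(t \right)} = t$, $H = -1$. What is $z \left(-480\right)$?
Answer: $-480$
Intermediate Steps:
$I{\left(t \right)} = 3 - t$
$X = -3$ ($X = 3 \cdot 1 \frac{1}{-1} = 3 \cdot 1 \left(-1\right) = 3 \left(-1\right) = -3$)
$o = 1$ ($o = \left(-3 + \left(3 - -1\right)\right)^{2} = \left(-3 + \left(3 + 1\right)\right)^{2} = \left(-3 + 4\right)^{2} = 1^{2} = 1$)
$z = 1$
$z \left(-480\right) = 1 \left(-480\right) = -480$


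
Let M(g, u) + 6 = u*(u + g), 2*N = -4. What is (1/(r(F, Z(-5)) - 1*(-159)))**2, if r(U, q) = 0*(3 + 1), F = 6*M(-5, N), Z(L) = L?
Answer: 1/25281 ≈ 3.9555e-5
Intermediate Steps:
N = -2 (N = (1/2)*(-4) = -2)
M(g, u) = -6 + u*(g + u) (M(g, u) = -6 + u*(u + g) = -6 + u*(g + u))
F = 48 (F = 6*(-6 + (-2)**2 - 5*(-2)) = 6*(-6 + 4 + 10) = 6*8 = 48)
r(U, q) = 0 (r(U, q) = 0*4 = 0)
(1/(r(F, Z(-5)) - 1*(-159)))**2 = (1/(0 - 1*(-159)))**2 = (1/(0 + 159))**2 = (1/159)**2 = 1/25281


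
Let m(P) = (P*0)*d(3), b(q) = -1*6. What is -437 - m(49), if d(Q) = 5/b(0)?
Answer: -437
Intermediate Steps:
b(q) = -6
d(Q) = -5/6 (d(Q) = 5/(-6) = 5*(-1/6) = -5/6)
m(P) = 0 (m(P) = (P*0)*(-5/6) = 0*(-5/6) = 0)
-437 - m(49) = -437 - 1*0 = -437 + 0 = -437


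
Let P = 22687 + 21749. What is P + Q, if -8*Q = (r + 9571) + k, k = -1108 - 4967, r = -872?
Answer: 44108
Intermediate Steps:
k = -6075
Q = -328 (Q = -((-872 + 9571) - 6075)/8 = -(8699 - 6075)/8 = -⅛*2624 = -328)
P = 44436
P + Q = 44436 - 328 = 44108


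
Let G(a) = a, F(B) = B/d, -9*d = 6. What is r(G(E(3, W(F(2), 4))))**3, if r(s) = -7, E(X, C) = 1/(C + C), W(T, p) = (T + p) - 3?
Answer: -343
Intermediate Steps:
d = -2/3 (d = -1/9*6 = -2/3 ≈ -0.66667)
F(B) = -3*B/2 (F(B) = B/(-2/3) = B*(-3/2) = -3*B/2)
W(T, p) = -3 + T + p
E(X, C) = 1/(2*C)
r(G(E(3, W(F(2), 4))))**3 = (-7)**3 = -343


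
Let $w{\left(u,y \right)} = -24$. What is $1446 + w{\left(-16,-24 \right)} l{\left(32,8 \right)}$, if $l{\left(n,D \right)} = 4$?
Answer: $1350$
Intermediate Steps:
$1446 + w{\left(-16,-24 \right)} l{\left(32,8 \right)} = 1446 - 96 = 1350$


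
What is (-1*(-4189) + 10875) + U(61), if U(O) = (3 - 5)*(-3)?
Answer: 15070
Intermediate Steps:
U(O) = 6 (U(O) = -2*(-3) = 6)
(-1*(-4189) + 10875) + U(61) = (-1*(-4189) + 10875) + 6 = (4189 + 10875) + 6 = 15064 + 6 = 15070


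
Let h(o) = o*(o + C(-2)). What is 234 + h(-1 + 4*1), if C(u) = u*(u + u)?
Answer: 267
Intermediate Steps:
C(u) = 2*u**2 (C(u) = u*(2*u) = 2*u**2)
h(o) = o*(8 + o) (h(o) = o*(o + 2*(-2)**2) = o*(o + 2*4) = o*(o + 8) = o*(8 + o))
234 + h(-1 + 4*1) = 234 + (-1 + 4*1)*(8 + (-1 + 4*1)) = 234 + (-1 + 4)*(8 + (-1 + 4)) = 234 + 3*(8 + 3) = 234 + 3*11 = 234 + 33 = 267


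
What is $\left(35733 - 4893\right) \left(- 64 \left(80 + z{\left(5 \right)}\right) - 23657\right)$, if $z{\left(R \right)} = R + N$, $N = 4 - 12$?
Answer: $-881561400$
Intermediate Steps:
$N = -8$ ($N = 4 - 12 = -8$)
$z{\left(R \right)} = -8 + R$ ($z{\left(R \right)} = R - 8 = -8 + R$)
$\left(35733 - 4893\right) \left(- 64 \left(80 + z{\left(5 \right)}\right) - 23657\right) = \left(35733 - 4893\right) \left(- 64 \left(80 + \left(-8 + 5\right)\right) - 23657\right) = 30840 \left(- 64 \left(80 - 3\right) - 23657\right) = 30840 \left(\left(-64\right) 77 - 23657\right) = 30840 \left(-4928 - 23657\right) = 30840 \left(-28585\right) = -881561400$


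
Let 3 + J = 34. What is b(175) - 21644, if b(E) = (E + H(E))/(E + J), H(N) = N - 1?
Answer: -4458315/206 ≈ -21642.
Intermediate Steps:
H(N) = -1 + N
J = 31 (J = -3 + 34 = 31)
b(E) = (-1 + 2*E)/(31 + E) (b(E) = (E + (-1 + E))/(E + 31) = (-1 + 2*E)/(31 + E))
b(175) - 21644 = (-1 + 2*175)/(31 + 175) - 21644 = (-1 + 350)/206 - 21644 = (1/206)*349 - 21644 = 349/206 - 21644 = -4458315/206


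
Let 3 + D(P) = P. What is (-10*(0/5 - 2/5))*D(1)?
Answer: -8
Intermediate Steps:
D(P) = -3 + P
(-10*(0/5 - 2/5))*D(1) = (-10*(0/5 - 2/5))*(-3 + 1) = -10*(0*(1/5) - 2*1/5)*(-2) = -10*(0 - 2/5)*(-2) = -10*(-2/5)*(-2) = 4*(-2) = -8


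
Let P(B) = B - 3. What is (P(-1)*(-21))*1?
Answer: 84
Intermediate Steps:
P(B) = -3 + B
(P(-1)*(-21))*1 = ((-3 - 1)*(-21))*1 = -4*(-21)*1 = 84*1 = 84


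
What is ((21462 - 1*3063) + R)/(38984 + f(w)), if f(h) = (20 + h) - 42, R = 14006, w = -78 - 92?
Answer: 32405/38792 ≈ 0.83535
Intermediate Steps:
w = -170
f(h) = -22 + h
((21462 - 1*3063) + R)/(38984 + f(w)) = ((21462 - 1*3063) + 14006)/(38984 + (-22 - 170)) = ((21462 - 3063) + 14006)/(38984 - 192) = (18399 + 14006)/38792 = 32405*(1/38792) = 32405/38792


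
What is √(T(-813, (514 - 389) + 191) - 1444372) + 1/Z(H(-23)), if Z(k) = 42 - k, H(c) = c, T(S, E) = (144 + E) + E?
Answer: 1/65 + 2*I*√360899 ≈ 0.015385 + 1201.5*I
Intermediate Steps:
T(S, E) = 144 + 2*E
√(T(-813, (514 - 389) + 191) - 1444372) + 1/Z(H(-23)) = √((144 + 2*((514 - 389) + 191)) - 1444372) + 1/(42 - 1*(-23)) = √((144 + 2*(125 + 191)) - 1444372) + 1/(42 + 23) = √((144 + 2*316) - 1444372) + 1/65 = √((144 + 632) - 1444372) + 1/65 = √(776 - 1444372) + 1/65 = √(-1443596) + 1/65 = 2*I*√360899 + 1/65 = 1/65 + 2*I*√360899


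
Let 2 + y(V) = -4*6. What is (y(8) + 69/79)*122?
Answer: -242170/79 ≈ -3065.4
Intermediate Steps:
y(V) = -26 (y(V) = -2 - 4*6 = -2 - 24 = -26)
(y(8) + 69/79)*122 = (-26 + 69/79)*122 = -1985/79*122 = -242170/79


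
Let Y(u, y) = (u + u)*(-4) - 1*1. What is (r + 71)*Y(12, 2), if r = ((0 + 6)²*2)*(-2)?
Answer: 7081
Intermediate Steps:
r = -144 (r = (6²*2)*(-2) = (36*2)*(-2) = 72*(-2) = -144)
Y(u, y) = -1 - 8*u (Y(u, y) = (2*u)*(-4) - 1 = -8*u - 1 = -1 - 8*u)
(r + 71)*Y(12, 2) = (-144 + 71)*(-1 - 8*12) = -73*(-1 - 96) = -73*(-97) = 7081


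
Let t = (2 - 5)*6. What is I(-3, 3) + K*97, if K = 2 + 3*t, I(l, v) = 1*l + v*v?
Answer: -5038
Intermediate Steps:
I(l, v) = l + v²
t = -18 (t = -3*6 = -18)
K = -52 (K = 2 + 3*(-18) = 2 - 54 = -52)
I(-3, 3) + K*97 = (-3 + 3²) - 52*97 = (-3 + 9) - 5044 = 6 - 5044 = -5038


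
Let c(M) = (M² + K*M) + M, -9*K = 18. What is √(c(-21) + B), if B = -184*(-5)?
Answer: √1382 ≈ 37.175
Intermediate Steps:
K = -2 (K = -⅑*18 = -2)
B = 920
c(M) = M² - M (c(M) = (M² - 2*M) + M = M² - M)
√(c(-21) + B) = √(-21*(-1 - 21) + 920) = √(-21*(-22) + 920) = √(462 + 920) = √1382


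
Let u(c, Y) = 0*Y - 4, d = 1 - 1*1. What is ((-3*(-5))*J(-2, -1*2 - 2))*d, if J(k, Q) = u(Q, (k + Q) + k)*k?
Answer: 0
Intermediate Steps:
d = 0 (d = 1 - 1 = 0)
u(c, Y) = -4 (u(c, Y) = 0 - 4 = -4)
J(k, Q) = -4*k
((-3*(-5))*J(-2, -1*2 - 2))*d = ((-3*(-5))*(-4*(-2)))*0 = (15*8)*0 = 120*0 = 0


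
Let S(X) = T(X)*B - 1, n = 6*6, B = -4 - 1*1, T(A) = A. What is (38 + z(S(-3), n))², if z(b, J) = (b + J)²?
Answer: 6441444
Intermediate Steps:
B = -5 (B = -4 - 1 = -5)
n = 36
S(X) = -1 - 5*X (S(X) = X*(-5) - 1 = -5*X - 1 = -1 - 5*X)
z(b, J) = (J + b)²
(38 + z(S(-3), n))² = (38 + (36 + (-1 - 5*(-3)))²)² = (38 + (36 + (-1 + 15))²)² = (38 + (36 + 14)²)² = (38 + 50²)² = (38 + 2500)² = 2538² = 6441444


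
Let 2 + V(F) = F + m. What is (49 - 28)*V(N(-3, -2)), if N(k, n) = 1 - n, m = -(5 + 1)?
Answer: -105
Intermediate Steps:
m = -6 (m = -1*6 = -6)
V(F) = -8 + F (V(F) = -2 + (F - 6) = -2 + (-6 + F) = -8 + F)
(49 - 28)*V(N(-3, -2)) = (49 - 28)*(-8 + (1 - 1*(-2))) = 21*(-8 + (1 + 2)) = 21*(-8 + 3) = 21*(-5) = -105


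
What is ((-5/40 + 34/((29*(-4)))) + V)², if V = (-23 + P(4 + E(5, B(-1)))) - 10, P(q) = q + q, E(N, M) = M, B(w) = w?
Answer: 40462321/53824 ≈ 751.75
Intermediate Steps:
P(q) = 2*q
V = -27 (V = (-23 + 2*(4 - 1)) - 10 = (-23 + 2*3) - 10 = (-23 + 6) - 10 = -17 - 10 = -27)
((-5/40 + 34/((29*(-4)))) + V)² = ((-5/40 + 34/((29*(-4)))) - 27)² = ((-5*1/40 + 34/(-116)) - 27)² = ((-⅛ + 34*(-1/116)) - 27)² = ((-⅛ - 17/58) - 27)² = (-97/232 - 27)² = (-6361/232)² = 40462321/53824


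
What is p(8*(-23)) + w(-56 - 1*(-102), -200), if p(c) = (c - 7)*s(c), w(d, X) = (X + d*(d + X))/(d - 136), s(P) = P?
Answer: 528374/15 ≈ 35225.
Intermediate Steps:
w(d, X) = (X + d*(X + d))/(-136 + d)
p(c) = c*(-7 + c) (p(c) = (c - 7)*c = (-7 + c)*c = c*(-7 + c))
p(8*(-23)) + w(-56 - 1*(-102), -200) = (8*(-23))*(-7 + 8*(-23)) + (-200 + (-56 - 1*(-102))**2 - 200*(-56 - 1*(-102)))/(-136 + (-56 - 1*(-102))) = -184*(-7 - 184) + (-200 + (-56 + 102)**2 - 200*(-56 + 102))/(-136 + (-56 + 102)) = -184*(-191) + (-200 + 46**2 - 200*46)/(-136 + 46) = 35144 + (-200 + 2116 - 9200)/(-90) = 35144 - 1/90*(-7284) = 35144 + 1214/15 = 528374/15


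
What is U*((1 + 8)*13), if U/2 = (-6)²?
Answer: 8424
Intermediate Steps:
U = 72 (U = 2*(-6)² = 2*36 = 72)
U*((1 + 8)*13) = 72*((1 + 8)*13) = 72*(9*13) = 72*117 = 8424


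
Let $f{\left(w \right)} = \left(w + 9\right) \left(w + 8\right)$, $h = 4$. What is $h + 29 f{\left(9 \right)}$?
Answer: $8878$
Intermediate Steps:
$f{\left(w \right)} = \left(8 + w\right) \left(9 + w\right)$ ($f{\left(w \right)} = \left(9 + w\right) \left(8 + w\right) = \left(8 + w\right) \left(9 + w\right)$)
$h + 29 f{\left(9 \right)} = 4 + 29 \left(72 + 9^{2} + 17 \cdot 9\right) = 4 + 29 \left(72 + 81 + 153\right) = 4 + 29 \cdot 306 = 4 + 8874 = 8878$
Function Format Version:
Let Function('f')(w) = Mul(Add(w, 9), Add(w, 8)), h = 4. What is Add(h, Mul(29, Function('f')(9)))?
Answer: 8878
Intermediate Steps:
Function('f')(w) = Mul(Add(8, w), Add(9, w)) (Function('f')(w) = Mul(Add(9, w), Add(8, w)) = Mul(Add(8, w), Add(9, w)))
Add(h, Mul(29, Function('f')(9))) = Add(4, Mul(29, Add(72, Pow(9, 2), Mul(17, 9)))) = Add(4, Mul(29, Add(72, 81, 153))) = Add(4, Mul(29, 306)) = Add(4, 8874) = 8878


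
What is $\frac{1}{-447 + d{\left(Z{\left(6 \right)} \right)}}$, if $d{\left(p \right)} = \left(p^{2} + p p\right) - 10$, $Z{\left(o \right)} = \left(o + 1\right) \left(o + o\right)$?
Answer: $\frac{1}{13655} \approx 7.3233 \cdot 10^{-5}$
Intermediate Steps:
$Z{\left(o \right)} = 2 o \left(1 + o\right)$ ($Z{\left(o \right)} = \left(1 + o\right) 2 o = 2 o \left(1 + o\right)$)
$d{\left(p \right)} = -10 + 2 p^{2}$ ($d{\left(p \right)} = \left(p^{2} + p^{2}\right) - 10 = 2 p^{2} - 10 = -10 + 2 p^{2}$)
$\frac{1}{-447 + d{\left(Z{\left(6 \right)} \right)}} = \frac{1}{-447 - \left(10 - 2 \left(2 \cdot 6 \left(1 + 6\right)\right)^{2}\right)} = \frac{1}{-447 - \left(10 - 2 \left(2 \cdot 6 \cdot 7\right)^{2}\right)} = \frac{1}{-447 - \left(10 - 2 \cdot 84^{2}\right)} = \frac{1}{-447 + \left(-10 + 2 \cdot 7056\right)} = \frac{1}{-447 + \left(-10 + 14112\right)} = \frac{1}{-447 + 14102} = \frac{1}{13655}$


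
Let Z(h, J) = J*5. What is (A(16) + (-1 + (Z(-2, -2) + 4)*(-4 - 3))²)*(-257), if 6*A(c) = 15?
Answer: -865319/2 ≈ -4.3266e+5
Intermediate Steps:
Z(h, J) = 5*J
A(c) = 5/2 (A(c) = (⅙)*15 = 5/2)
(A(16) + (-1 + (Z(-2, -2) + 4)*(-4 - 3))²)*(-257) = (5/2 + (-1 + (5*(-2) + 4)*(-4 - 3))²)*(-257) = (5/2 + (-1 + (-10 + 4)*(-7))²)*(-257) = (5/2 + (-1 - 6*(-7))²)*(-257) = (5/2 + (-1 + 42)²)*(-257) = (5/2 + 41²)*(-257) = (5/2 + 1681)*(-257) = (3367/2)*(-257) = -865319/2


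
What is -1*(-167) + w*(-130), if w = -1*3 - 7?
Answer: 1467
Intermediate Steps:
w = -10 (w = -3 - 7 = -10)
-1*(-167) + w*(-130) = -1*(-167) - 10*(-130) = 167 + 1300 = 1467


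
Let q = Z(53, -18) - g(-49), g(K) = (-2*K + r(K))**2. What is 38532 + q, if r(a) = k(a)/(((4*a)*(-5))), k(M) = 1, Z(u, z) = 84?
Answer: 27862932719/960400 ≈ 29012.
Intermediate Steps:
r(a) = -1/(20*a) (r(a) = 1/((4*a)*(-5)) = 1/(-20*a) = 1*(-1/(20*a)) = -1/(20*a))
g(K) = (-2*K - 1/(20*K))**2
q = -9143200081/960400 (q = 84 - (1 + 40*(-49)**2)**2/(400*(-49)**2) = 84 - (1 + 40*2401)**2/(400*2401) = 84 - (1 + 96040)**2/(400*2401) = 84 - 96041**2/(400*2401) = 84 - 9223873681/(400*2401) = 84 - 1*9223873681/960400 = 84 - 9223873681/960400 = -9143200081/960400 ≈ -9520.2)
38532 + q = 38532 - 9143200081/960400 = 27862932719/960400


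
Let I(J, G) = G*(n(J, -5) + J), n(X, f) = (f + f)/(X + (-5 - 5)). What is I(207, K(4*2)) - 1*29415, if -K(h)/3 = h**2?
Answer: -13622403/197 ≈ -69149.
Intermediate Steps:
K(h) = -3*h**2
n(X, f) = 2*f/(-10 + X) (n(X, f) = (2*f)/(X - 10) = (2*f)/(-10 + X) = 2*f/(-10 + X))
I(J, G) = G*(J - 10/(-10 + J)) (I(J, G) = G*(2*(-5)/(-10 + J) + J) = G*(-10/(-10 + J) + J) = G*(J - 10/(-10 + J)))
I(207, K(4*2)) - 1*29415 = (-3*(4*2)**2)*(-10 + 207*(-10 + 207))/(-10 + 207) - 1*29415 = -3*8**2*(-10 + 207*197)/197 - 29415 = -3*64*(1/197)*(-10 + 40779) - 29415 = -192*1/197*40769 - 29415 = -7827648/197 - 29415 = -13622403/197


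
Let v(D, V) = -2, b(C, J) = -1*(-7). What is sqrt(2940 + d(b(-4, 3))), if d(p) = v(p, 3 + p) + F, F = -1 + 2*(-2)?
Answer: sqrt(2933) ≈ 54.157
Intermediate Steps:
b(C, J) = 7
F = -5 (F = -1 - 4 = -5)
d(p) = -7 (d(p) = -2 - 5 = -7)
sqrt(2940 + d(b(-4, 3))) = sqrt(2940 - 7) = sqrt(2933)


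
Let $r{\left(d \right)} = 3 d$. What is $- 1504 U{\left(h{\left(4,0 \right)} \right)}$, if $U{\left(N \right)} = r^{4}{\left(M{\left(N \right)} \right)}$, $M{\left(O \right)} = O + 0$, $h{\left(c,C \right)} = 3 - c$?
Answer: $-121824$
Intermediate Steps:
$M{\left(O \right)} = O$
$U{\left(N \right)} = 81 N^{4}$ ($U{\left(N \right)} = \left(3 N\right)^{4} = 81 N^{4}$)
$- 1504 U{\left(h{\left(4,0 \right)} \right)} = - 1504 \cdot 81 \left(3 - 4\right)^{4} = - 1504 \cdot 81 \left(-1\right)^{4} = - 1504 \cdot 81 \cdot 1 = \left(-1504\right) 81 = -121824$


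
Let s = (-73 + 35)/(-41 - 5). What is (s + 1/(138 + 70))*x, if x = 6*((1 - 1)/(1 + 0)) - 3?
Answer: -11925/4784 ≈ -2.4927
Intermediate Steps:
x = -3 (x = 6*(0/1) - 3 = 6*(0*1) - 3 = 6*0 - 3 = 0 - 3 = -3)
s = 19/23 (s = -38/(-46) = -38*(-1/46) = 19/23 ≈ 0.82609)
(s + 1/(138 + 70))*x = (19/23 + 1/(138 + 70))*(-3) = (19/23 + 1/208)*(-3) = (3975/4784)*(-3) = -11925/4784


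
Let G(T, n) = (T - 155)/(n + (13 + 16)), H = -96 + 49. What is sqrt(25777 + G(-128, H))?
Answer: sqrt(928538)/6 ≈ 160.60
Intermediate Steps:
H = -47
G(T, n) = (-155 + T)/(29 + n) (G(T, n) = (-155 + T)/(n + 29) = (-155 + T)/(29 + n))
sqrt(25777 + G(-128, H)) = sqrt(25777 + (-155 - 128)/(29 - 47)) = sqrt(25777 - 283/(-18)) = sqrt(25777 - 1/18*(-283)) = sqrt(25777 + 283/18) = sqrt(464269/18) = sqrt(928538)/6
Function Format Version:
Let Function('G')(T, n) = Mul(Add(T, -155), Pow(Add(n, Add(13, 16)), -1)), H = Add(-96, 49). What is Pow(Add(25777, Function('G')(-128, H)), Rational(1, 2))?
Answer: Mul(Rational(1, 6), Pow(928538, Rational(1, 2))) ≈ 160.60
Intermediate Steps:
H = -47
Function('G')(T, n) = Mul(Pow(Add(29, n), -1), Add(-155, T)) (Function('G')(T, n) = Mul(Add(-155, T), Pow(Add(n, 29), -1)) = Mul(Add(-155, T), Pow(Add(29, n), -1)) = Mul(Pow(Add(29, n), -1), Add(-155, T)))
Pow(Add(25777, Function('G')(-128, H)), Rational(1, 2)) = Pow(Add(25777, Mul(Pow(Add(29, -47), -1), Add(-155, -128))), Rational(1, 2)) = Pow(Add(25777, Mul(Pow(-18, -1), -283)), Rational(1, 2)) = Pow(Add(25777, Mul(Rational(-1, 18), -283)), Rational(1, 2)) = Pow(Add(25777, Rational(283, 18)), Rational(1, 2)) = Pow(Rational(464269, 18), Rational(1, 2)) = Mul(Rational(1, 6), Pow(928538, Rational(1, 2)))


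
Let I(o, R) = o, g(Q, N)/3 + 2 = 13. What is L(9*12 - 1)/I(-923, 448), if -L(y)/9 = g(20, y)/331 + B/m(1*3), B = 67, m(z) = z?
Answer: 66828/305513 ≈ 0.21874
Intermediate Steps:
g(Q, N) = 33 (g(Q, N) = -6 + 3*13 = -6 + 39 = 33)
L(y) = -66828/331 (L(y) = -9*(33/331 + 67/((1*3))) = -9*(33*(1/331) + 67/3) = -9*(33/331 + 67*(⅓)) = -9*(33/331 + 67/3) = -9*22276/993 = -66828/331)
L(9*12 - 1)/I(-923, 448) = -66828/331/(-923) = -66828/331*(-1/923) = 66828/305513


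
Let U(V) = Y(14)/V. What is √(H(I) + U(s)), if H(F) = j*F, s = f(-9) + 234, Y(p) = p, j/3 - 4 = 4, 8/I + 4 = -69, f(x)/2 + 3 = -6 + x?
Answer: I*√14853091/2409 ≈ 1.5998*I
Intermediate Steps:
f(x) = -18 + 2*x (f(x) = -6 + 2*(-6 + x) = -6 + (-12 + 2*x) = -18 + 2*x)
I = -8/73 (I = 8/(-4 - 69) = 8/(-73) = 8*(-1/73) = -8/73 ≈ -0.10959)
j = 24 (j = 12 + 3*4 = 12 + 12 = 24)
s = 198 (s = (-18 + 2*(-9)) + 234 = (-18 - 18) + 234 = -36 + 234 = 198)
H(F) = 24*F
U(V) = 14/V
√(H(I) + U(s)) = √(24*(-8/73) + 14/198) = √(-192/73 + 14*(1/198)) = √(-192/73 + 7/99) = √(-18497/7227) = I*√14853091/2409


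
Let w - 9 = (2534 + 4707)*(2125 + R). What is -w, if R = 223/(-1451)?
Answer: -22325116691/1451 ≈ -1.5386e+7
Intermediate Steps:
R = -223/1451 (R = 223*(-1/1451) = -223/1451 ≈ -0.15369)
w = 22325116691/1451 (w = 9 + (2534 + 4707)*(2125 - 223/1451) = 9 + 7241*(3083152/1451) = 9 + 22325103632/1451 = 22325116691/1451 ≈ 1.5386e+7)
-w = -1*22325116691/1451 = -22325116691/1451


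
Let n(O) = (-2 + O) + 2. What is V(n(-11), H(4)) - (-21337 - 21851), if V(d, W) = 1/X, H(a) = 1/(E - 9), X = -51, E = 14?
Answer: 2202587/51 ≈ 43188.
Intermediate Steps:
n(O) = O
H(a) = ⅕ (H(a) = 1/(14 - 9) = 1/5 = ⅕)
V(d, W) = -1/51 (V(d, W) = 1/(-51) = -1/51)
V(n(-11), H(4)) - (-21337 - 21851) = -1/51 - (-21337 - 21851) = -1/51 - 1*(-43188) = -1/51 + 43188 = 2202587/51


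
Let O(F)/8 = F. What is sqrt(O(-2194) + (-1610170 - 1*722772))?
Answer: 3*I*sqrt(261166) ≈ 1533.1*I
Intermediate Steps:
O(F) = 8*F
sqrt(O(-2194) + (-1610170 - 1*722772)) = sqrt(8*(-2194) + (-1610170 - 1*722772)) = sqrt(-17552 + (-1610170 - 722772)) = sqrt(-17552 - 2332942) = sqrt(-2350494) = 3*I*sqrt(261166)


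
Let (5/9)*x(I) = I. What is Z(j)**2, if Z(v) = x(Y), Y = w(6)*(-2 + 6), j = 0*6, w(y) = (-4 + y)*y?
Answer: 186624/25 ≈ 7465.0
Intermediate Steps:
w(y) = y*(-4 + y)
j = 0
Y = 48 (Y = (6*(-4 + 6))*(-2 + 6) = (6*2)*4 = 12*4 = 48)
x(I) = 9*I/5
Z(v) = 432/5 (Z(v) = (9/5)*48 = 432/5)
Z(j)**2 = (432/5)**2 = 186624/25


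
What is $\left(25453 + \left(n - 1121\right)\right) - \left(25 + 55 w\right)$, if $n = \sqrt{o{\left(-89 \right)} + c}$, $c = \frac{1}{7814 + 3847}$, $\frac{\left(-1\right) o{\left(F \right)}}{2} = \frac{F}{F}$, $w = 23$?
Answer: $23042 + \frac{i \sqrt{1609149}}{897} \approx 23042.0 + 1.4142 i$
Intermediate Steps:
$o{\left(F \right)} = -2$ ($o{\left(F \right)} = - 2 \frac{F}{F} = \left(-2\right) 1 = -2$)
$c = \frac{1}{11661} \approx 8.5756 \cdot 10^{-5}$
$n = \frac{i \sqrt{1609149}}{897}$ ($n = \sqrt{-2 + \frac{1}{11661}} = \sqrt{- \frac{23321}{11661}} = \frac{i \sqrt{1609149}}{897} \approx 1.4142 i$)
$\left(25453 + \left(n - 1121\right)\right) - \left(25 + 55 w\right) = \left(25453 + \left(\frac{i \sqrt{1609149}}{897} - 1121\right)\right) - 1290 = \left(25453 - \left(1121 - \frac{i \sqrt{1609149}}{897}\right)\right) - 1290 = \left(24332 + \frac{i \sqrt{1609149}}{897}\right) - 1290 = 23042 + \frac{i \sqrt{1609149}}{897}$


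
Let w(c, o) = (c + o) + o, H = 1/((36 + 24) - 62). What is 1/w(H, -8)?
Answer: -2/33 ≈ -0.060606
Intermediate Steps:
H = -½ (H = 1/(60 - 62) = 1/(-2) = -½ ≈ -0.50000)
w(c, o) = c + 2*o
1/w(H, -8) = 1/(-½ + 2*(-8)) = 1/(-½ - 16) = 1/(-33/2) = -2/33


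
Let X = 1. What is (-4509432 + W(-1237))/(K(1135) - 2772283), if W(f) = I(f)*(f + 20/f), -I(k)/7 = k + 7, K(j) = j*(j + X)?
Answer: 18753094674/1834375751 ≈ 10.223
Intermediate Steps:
K(j) = j*(1 + j) (K(j) = j*(j + 1) = j*(1 + j))
I(k) = -49 - 7*k (I(k) = -7*(k + 7) = -7*(7 + k) = -49 - 7*k)
W(f) = (-49 - 7*f)*(f + 20/f)
(-4509432 + W(-1237))/(K(1135) - 2772283) = (-4509432 - 7*(7 - 1237)*(20 + (-1237)²)/(-1237))/(1135*(1 + 1135) - 2772283) = (-4509432 - 7*(-1/1237)*(-1230)*(20 + 1530169))/(1135*1136 - 2772283) = (-4509432 - 7*(-1/1237)*(-1230)*1530189)/(1289360 - 2772283) = (-4509432 - 13174927290/1237)/(-1482923) = -18753094674/1237*(-1/1482923) = 18753094674/1834375751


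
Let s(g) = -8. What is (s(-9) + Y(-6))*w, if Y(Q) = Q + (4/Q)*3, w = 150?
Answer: -2400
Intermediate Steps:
Y(Q) = Q + 12/Q
(s(-9) + Y(-6))*w = (-8 + (-6 + 12/(-6)))*150 = (-8 + (-6 + 12*(-⅙)))*150 = (-8 + (-6 - 2))*150 = (-8 - 8)*150 = -16*150 = -2400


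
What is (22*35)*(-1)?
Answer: -770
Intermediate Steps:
(22*35)*(-1) = 770*(-1) = -770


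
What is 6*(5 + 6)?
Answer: 66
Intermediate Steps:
6*(5 + 6) = 6*11 = 66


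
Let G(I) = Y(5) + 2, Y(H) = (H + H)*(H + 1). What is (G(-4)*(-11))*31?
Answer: -21142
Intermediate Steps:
Y(H) = 2*H*(1 + H) (Y(H) = (2*H)*(1 + H) = 2*H*(1 + H))
G(I) = 62 (G(I) = 2*5*(1 + 5) + 2 = 2*5*6 + 2 = 60 + 2 = 62)
(G(-4)*(-11))*31 = (62*(-11))*31 = -682*31 = -21142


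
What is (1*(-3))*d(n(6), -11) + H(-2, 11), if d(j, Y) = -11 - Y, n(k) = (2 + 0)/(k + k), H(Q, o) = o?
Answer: 11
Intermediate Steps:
n(k) = 1/k (n(k) = 2/((2*k)) = 2*(1/(2*k)) = 1/k)
(1*(-3))*d(n(6), -11) + H(-2, 11) = (1*(-3))*(-11 - 1*(-11)) + 11 = -3*(-11 + 11) + 11 = -3*0 + 11 = 0 + 11 = 11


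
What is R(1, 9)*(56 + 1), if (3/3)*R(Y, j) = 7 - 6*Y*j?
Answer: -2679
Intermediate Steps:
R(Y, j) = 7 - 6*Y*j
R(1, 9)*(56 + 1) = (7 - 6*1*9)*(56 + 1) = (7 - 54)*57 = -47*57 = -2679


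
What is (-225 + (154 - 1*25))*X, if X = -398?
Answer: 38208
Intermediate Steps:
(-225 + (154 - 1*25))*X = (-225 + (154 - 1*25))*(-398) = (-225 + (154 - 25))*(-398) = (-225 + 129)*(-398) = -96*(-398) = 38208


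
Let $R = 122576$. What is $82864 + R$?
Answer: $205440$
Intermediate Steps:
$82864 + R = 82864 + 122576 = 205440$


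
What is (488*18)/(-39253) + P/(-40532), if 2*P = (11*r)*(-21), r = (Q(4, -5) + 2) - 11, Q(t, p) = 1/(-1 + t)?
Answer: -395325341/1591002596 ≈ -0.24848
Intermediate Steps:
r = -26/3 (r = (1/(-1 + 4) + 2) - 11 = (1/3 + 2) - 11 = (⅓ + 2) - 11 = 7/3 - 11 = -26/3 ≈ -8.6667)
P = 1001 (P = ((11*(-26/3))*(-21))/2 = (-286/3*(-21))/2 = (½)*2002 = 1001)
(488*18)/(-39253) + P/(-40532) = (488*18)/(-39253) + 1001/(-40532) = 8784*(-1/39253) + 1001*(-1/40532) = -8784/39253 - 1001/40532 = -395325341/1591002596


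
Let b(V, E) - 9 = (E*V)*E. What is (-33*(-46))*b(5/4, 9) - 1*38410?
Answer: 257899/2 ≈ 1.2895e+5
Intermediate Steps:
b(V, E) = 9 + V*E**2 (b(V, E) = 9 + (E*V)*E = 9 + V*E**2)
(-33*(-46))*b(5/4, 9) - 1*38410 = (-33*(-46))*(9 + (5/4)*9**2) - 1*38410 = 1518*(9 + (5*(1/4))*81) - 38410 = 1518*(9 + (5/4)*81) - 38410 = 1518*(9 + 405/4) - 38410 = 1518*(441/4) - 38410 = 334719/2 - 38410 = 257899/2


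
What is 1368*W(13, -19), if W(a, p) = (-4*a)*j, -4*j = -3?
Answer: -53352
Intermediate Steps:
j = 3/4 (j = -1/4*(-3) = 3/4 ≈ 0.75000)
W(a, p) = -3*a (W(a, p) = -4*a*(3/4) = -3*a)
1368*W(13, -19) = 1368*(-3*13) = 1368*(-39) = -53352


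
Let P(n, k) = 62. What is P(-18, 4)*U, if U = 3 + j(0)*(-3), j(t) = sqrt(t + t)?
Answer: 186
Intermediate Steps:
j(t) = sqrt(2)*sqrt(t) (j(t) = sqrt(2*t) = sqrt(2)*sqrt(t))
U = 3 (U = 3 + (sqrt(2)*sqrt(0))*(-3) = 3 + (sqrt(2)*0)*(-3) = 3 + 0*(-3) = 3 + 0 = 3)
P(-18, 4)*U = 62*3 = 186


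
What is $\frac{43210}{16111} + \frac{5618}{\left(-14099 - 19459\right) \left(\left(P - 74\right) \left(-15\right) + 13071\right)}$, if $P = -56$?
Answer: $\frac{10890489026591}{4060573890849} \approx 2.682$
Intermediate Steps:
$\frac{43210}{16111} + \frac{5618}{\left(-14099 - 19459\right) \left(\left(P - 74\right) \left(-15\right) + 13071\right)} = \frac{43210}{16111} + \frac{5618}{\left(-14099 - 19459\right) \left(\left(-56 - 74\right) \left(-15\right) + 13071\right)} = 43210 \cdot \frac{1}{16111} + \frac{5618}{\left(-33558\right) \left(\left(-130\right) \left(-15\right) + 13071\right)} = \frac{43210}{16111} + \frac{5618}{\left(-33558\right) \left(1950 + 13071\right)} = \frac{43210}{16111} + \frac{5618}{\left(-33558\right) 15021} = \frac{43210}{16111} + \frac{5618}{-504074718} = \frac{43210}{16111} + 5618 \left(- \frac{1}{504074718}\right) = \frac{43210}{16111} - \frac{2809}{252037359} = \frac{10890489026591}{4060573890849}$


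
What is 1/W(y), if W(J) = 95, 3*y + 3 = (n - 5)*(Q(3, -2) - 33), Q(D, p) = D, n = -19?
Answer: 1/95 ≈ 0.010526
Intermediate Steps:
y = 239 (y = -1 + ((-19 - 5)*(3 - 33))/3 = -1 + (-24*(-30))/3 = -1 + (⅓)*720 = -1 + 240 = 239)
1/W(y) = 1/95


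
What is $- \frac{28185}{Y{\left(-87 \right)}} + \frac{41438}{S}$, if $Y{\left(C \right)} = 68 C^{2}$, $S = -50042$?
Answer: $- \frac{3789706811}{4292702844} \approx -0.88282$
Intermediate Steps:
$- \frac{28185}{Y{\left(-87 \right)}} + \frac{41438}{S} = - \frac{28185}{68 \left(-87\right)^{2}} + \frac{41438}{-50042} = - \frac{28185}{68 \cdot 7569} + 41438 \left(- \frac{1}{50042}\right) = - \frac{28185}{514692} - \frac{20719}{25021} = \left(-28185\right) \frac{1}{514692} - \frac{20719}{25021} = - \frac{9395}{171564} - \frac{20719}{25021} = - \frac{3789706811}{4292702844}$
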